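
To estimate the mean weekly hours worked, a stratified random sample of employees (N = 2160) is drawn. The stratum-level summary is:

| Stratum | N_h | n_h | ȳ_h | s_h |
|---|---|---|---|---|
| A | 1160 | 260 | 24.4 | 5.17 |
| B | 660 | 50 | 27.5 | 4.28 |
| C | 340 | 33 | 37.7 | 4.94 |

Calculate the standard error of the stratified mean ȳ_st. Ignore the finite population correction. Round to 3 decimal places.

SE(ȳ_st) ≈ 0.287

V̂(ȳ_st) = Σ W_h² s_h²/n_h, with W_h = N_h/N and N = 2160:
  stratum A: (1160/2160)²·5.17²/260 = 0.0296494
  stratum B: (660/2160)²·4.28²/50 = 0.0342057
  stratum C: (340/2160)²·4.94²/33 = 0.0183227
V̂(ȳ_st) = 0.0821778
SE(ȳ_st) = √0.0821778 = 0.286667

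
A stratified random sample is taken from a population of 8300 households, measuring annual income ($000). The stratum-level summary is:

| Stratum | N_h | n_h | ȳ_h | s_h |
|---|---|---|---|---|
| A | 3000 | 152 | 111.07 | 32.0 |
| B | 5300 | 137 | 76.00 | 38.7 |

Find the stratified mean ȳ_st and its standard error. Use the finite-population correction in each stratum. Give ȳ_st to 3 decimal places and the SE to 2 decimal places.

ȳ_st = Σ W_h ȳ_h = (3000·111.07 + 5300·76.00)/8300 = 88.67590
V̂(ȳ_st) = Σ W_h² (1 − n_h/N_h) s_h²/n_h, with W_h = N_h/N and N = 8300:
  stratum A: (3000/8300)²·(1 − 152/3000)·32.0²/152 = 0.835529
  stratum B: (5300/8300)²·(1 − 137/5300)·38.7²/137 = 4.34233
V̂(ȳ_st) = 5.17786
SE(ȳ_st) = √5.17786 = 2.27549

ȳ_st ≈ 88.676, SE ≈ 2.28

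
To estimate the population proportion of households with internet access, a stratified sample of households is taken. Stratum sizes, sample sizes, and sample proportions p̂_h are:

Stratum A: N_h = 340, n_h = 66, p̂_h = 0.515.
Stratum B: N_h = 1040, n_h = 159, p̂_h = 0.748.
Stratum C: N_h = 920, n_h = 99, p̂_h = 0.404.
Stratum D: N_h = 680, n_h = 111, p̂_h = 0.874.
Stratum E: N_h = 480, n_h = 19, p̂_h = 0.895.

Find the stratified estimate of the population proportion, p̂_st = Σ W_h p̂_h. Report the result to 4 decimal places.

N = 3460; stratum weights W_h = N_h/N.
p̂_st = Σ W_h p̂_h = (340·0.515 + 1040·0.748 + 920·0.404 + 680·0.874 + 480·0.895)/3460 = 0.67879

p̂_st ≈ 0.6788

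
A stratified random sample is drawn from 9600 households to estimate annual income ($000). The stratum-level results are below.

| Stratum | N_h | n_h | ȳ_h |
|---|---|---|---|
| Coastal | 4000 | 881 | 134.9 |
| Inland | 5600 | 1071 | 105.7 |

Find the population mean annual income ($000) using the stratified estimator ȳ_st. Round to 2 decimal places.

N = Σ N_h = 9600. Stratum weights W_h = N_h/N.
ȳ_st = (4000·134.9 + 5600·105.7) / 9600 = 117.8667

ȳ_st ≈ 117.87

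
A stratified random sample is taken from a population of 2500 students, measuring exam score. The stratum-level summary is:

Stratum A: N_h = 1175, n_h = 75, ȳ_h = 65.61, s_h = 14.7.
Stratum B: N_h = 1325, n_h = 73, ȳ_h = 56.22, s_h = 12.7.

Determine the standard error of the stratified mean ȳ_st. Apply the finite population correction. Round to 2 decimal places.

SE(ȳ_st) ≈ 1.09

V̂(ȳ_st) = Σ W_h² (1 − n_h/N_h) s_h²/n_h, with W_h = N_h/N and N = 2500:
  stratum A: (1175/2500)²·(1 − 75/1175)·14.7²/75 = 0.595832
  stratum B: (1325/2500)²·(1 − 73/1325)·12.7²/73 = 0.586442
V̂(ȳ_st) = 1.18227
SE(ȳ_st) = √1.18227 = 1.08732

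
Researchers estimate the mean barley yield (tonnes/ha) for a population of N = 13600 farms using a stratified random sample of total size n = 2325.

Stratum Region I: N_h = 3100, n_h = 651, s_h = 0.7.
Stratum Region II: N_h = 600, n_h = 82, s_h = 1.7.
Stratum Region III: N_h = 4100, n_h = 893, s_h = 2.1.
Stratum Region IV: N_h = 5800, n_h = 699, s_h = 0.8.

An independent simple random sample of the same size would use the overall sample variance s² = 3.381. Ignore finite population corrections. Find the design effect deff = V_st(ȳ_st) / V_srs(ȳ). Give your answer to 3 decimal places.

V̂(ȳ_st) = Σ W_h² s_h²/n_h, with W_h = N_h/N and N = 13600:
  stratum Region I: (3100/13600)²·0.7²/651 = 3.91076e-05
  stratum Region II: (600/13600)²·1.7²/82 = 6.85976e-05
  stratum Region III: (4100/13600)²·2.1²/893 = 0.000448825
  stratum Region IV: (5800/13600)²·0.8²/699 = 0.000166526
V_st = 0.000723056
V_srs = s²/n = 3.381/2325 = 0.00145419
deff = V_st / V_srs = 0.000723056/0.00145419 = 0.4972

deff ≈ 0.497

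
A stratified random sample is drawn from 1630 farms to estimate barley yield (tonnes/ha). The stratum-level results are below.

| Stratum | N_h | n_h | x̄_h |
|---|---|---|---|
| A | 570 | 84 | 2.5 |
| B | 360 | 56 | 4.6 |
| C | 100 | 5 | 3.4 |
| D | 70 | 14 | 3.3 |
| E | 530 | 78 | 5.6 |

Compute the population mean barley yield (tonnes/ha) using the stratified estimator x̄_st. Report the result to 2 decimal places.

x̄_st ≈ 4.06

N = Σ N_h = 1630. Stratum weights W_h = N_h/N.
x̄_st = (570·2.5 + 360·4.6 + 100·3.4 + 70·3.3 + 530·5.6) / 1630 = 4.0613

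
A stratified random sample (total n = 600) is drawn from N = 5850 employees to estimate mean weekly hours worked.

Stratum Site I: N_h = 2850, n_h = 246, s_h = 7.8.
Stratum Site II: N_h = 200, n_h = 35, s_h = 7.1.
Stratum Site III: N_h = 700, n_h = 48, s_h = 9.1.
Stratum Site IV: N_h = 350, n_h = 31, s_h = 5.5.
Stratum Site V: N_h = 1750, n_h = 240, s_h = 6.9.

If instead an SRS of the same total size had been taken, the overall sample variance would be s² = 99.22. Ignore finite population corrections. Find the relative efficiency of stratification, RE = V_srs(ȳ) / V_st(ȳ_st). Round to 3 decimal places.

V̂(ȳ_st) = Σ W_h² s_h²/n_h, with W_h = N_h/N and N = 5850:
  stratum Site I: (2850/5850)²·7.8²/246 = 0.0586992
  stratum Site II: (200/5850)²·7.1²/35 = 0.00168344
  stratum Site III: (700/5850)²·9.1²/48 = 0.0247016
  stratum Site IV: (350/5850)²·5.5²/31 = 0.00349292
  stratum Site V: (1750/5850)²·6.9²/240 = 0.0177522
V_st = 0.106329
V_srs = s²/n = 99.22/600 = 0.165367
Relative efficiency = V_srs / V_st = 0.165367/0.106329 = 1.5552

RE ≈ 1.555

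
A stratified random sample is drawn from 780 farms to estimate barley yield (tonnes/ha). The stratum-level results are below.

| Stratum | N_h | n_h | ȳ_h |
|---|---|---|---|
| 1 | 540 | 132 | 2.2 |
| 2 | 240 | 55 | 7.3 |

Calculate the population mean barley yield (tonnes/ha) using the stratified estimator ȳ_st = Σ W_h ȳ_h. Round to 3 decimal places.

ȳ_st ≈ 3.769

N = Σ N_h = 780. Stratum weights W_h = N_h/N.
ȳ_st = (540·2.2 + 240·7.3) / 780 = 3.76923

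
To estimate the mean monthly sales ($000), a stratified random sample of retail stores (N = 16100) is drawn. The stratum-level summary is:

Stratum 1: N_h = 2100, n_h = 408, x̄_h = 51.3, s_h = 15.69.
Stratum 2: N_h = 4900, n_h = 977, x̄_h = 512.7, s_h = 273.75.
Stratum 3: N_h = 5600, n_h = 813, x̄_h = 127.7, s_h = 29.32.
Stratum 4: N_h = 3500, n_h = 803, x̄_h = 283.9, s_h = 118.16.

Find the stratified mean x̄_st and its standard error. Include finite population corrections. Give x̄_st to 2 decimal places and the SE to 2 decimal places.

x̄_st ≈ 268.87, SE ≈ 2.54

x̄_st = Σ W_h x̄_h = (2100·51.3 + 4900·512.7 + 5600·127.7 + 3500·283.9)/16100 = 268.86522
V̂(x̄_st) = Σ W_h² (1 − n_h/N_h) s_h²/n_h, with W_h = N_h/N and N = 16100:
  stratum 1: (2100/16100)²·(1 − 408/2100)·15.69²/408 = 0.00827092
  stratum 2: (4900/16100)²·(1 − 977/4900)·273.75²/977 = 5.68822
  stratum 3: (5600/16100)²·(1 − 813/5600)·29.32²/813 = 0.109355
  stratum 4: (3500/16100)²·(1 − 803/3500)·118.16²/803 = 0.633173
V̂(x̄_st) = 6.43902
SE(x̄_st) = √6.43902 = 2.53752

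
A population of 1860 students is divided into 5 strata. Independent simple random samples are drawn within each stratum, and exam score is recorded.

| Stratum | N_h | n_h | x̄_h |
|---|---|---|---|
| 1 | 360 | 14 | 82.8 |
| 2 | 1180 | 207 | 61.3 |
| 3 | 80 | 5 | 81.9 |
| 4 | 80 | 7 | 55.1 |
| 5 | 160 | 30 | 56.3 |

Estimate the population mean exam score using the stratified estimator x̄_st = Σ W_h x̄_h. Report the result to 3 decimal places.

N = Σ N_h = 1860. Stratum weights W_h = N_h/N.
x̄_st = (360·82.8 + 1180·61.3 + 80·81.9 + 80·55.1 + 160·56.3) / 1860 = 65.65054

x̄_st ≈ 65.651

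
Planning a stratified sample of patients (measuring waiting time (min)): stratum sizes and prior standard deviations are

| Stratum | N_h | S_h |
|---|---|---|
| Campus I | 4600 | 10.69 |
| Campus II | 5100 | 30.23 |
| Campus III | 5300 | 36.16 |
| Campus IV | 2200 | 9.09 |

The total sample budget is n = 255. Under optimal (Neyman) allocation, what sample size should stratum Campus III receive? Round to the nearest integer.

118

Neyman allocation: n_h = n · N_h S_h / Σ N_i S_i, with n = 255.
  stratum Campus I: N_h·S_h = 4600·10.69 = 49174.00
  stratum Campus II: N_h·S_h = 5100·30.23 = 154173.00
  stratum Campus III: N_h·S_h = 5300·36.16 = 191648.00
  stratum Campus IV: N_h·S_h = 2200·9.09 = 19998.00
Σ N_h S_h = 414993.00
n for stratum Campus III = 255·191648.00/414993.00 = 117.762 → 118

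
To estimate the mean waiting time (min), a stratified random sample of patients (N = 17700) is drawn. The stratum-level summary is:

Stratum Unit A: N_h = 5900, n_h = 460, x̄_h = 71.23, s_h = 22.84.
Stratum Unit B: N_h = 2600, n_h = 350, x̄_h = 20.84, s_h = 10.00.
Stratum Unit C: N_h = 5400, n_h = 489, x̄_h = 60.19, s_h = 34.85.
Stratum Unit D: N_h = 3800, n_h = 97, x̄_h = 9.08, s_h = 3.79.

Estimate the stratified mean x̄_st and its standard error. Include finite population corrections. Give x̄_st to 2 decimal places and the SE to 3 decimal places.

x̄_st = Σ W_h x̄_h = (5900·71.23 + 2600·20.84 + 5400·60.19 + 3800·9.08)/17700 = 47.11701
V̂(x̄_st) = Σ W_h² (1 − n_h/N_h) s_h²/n_h, with W_h = N_h/N and N = 17700:
  stratum Unit A: (5900/17700)²·(1 − 460/5900)·22.84²/460 = 0.116182
  stratum Unit B: (2600/17700)²·(1 − 350/2600)·10.00²/350 = 0.00533508
  stratum Unit C: (5400/17700)²·(1 − 489/5400)·34.85²/489 = 0.210239
  stratum Unit D: (3800/17700)²·(1 − 97/3800)·3.79²/97 = 0.00665116
V̂(x̄_st) = 0.338408
SE(x̄_st) = √0.338408 = 0.581728

x̄_st ≈ 47.12, SE ≈ 0.582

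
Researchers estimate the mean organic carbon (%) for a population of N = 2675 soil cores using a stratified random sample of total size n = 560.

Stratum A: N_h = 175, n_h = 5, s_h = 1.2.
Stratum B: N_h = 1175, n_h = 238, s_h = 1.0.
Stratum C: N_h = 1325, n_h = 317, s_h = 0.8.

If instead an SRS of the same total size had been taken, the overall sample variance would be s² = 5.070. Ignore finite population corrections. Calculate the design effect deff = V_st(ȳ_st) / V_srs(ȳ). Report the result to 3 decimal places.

V̂(ȳ_st) = Σ W_h² s_h²/n_h, with W_h = N_h/N and N = 2675:
  stratum A: (175/2675)²·1.2²/5 = 0.0012326
  stratum B: (1175/2675)²·1.0²/238 = 0.000810683
  stratum C: (1325/2675)²·0.8²/317 = 0.000495342
V_st = 0.00253862
V_srs = s²/n = 5.070/560 = 0.00905357
deff = V_st / V_srs = 0.00253862/0.00905357 = 0.2804

deff ≈ 0.280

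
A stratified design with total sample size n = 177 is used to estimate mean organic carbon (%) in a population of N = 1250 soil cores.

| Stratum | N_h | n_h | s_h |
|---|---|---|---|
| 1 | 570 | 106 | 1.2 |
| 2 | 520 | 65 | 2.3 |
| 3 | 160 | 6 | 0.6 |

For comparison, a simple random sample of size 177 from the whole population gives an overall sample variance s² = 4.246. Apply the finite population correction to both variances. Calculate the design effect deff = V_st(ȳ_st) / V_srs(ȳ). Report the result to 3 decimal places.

deff ≈ 0.756

V̂(ȳ_st) = Σ W_h² (1 − n_h/N_h) s_h²/n_h, with W_h = N_h/N and N = 1250:
  stratum 1: (570/1250)²·(1 − 106/570)·1.2²/106 = 0.00229948
  stratum 2: (520/1250)²·(1 − 65/520)·2.3²/65 = 0.0123236
  stratum 3: (160/1250)²·(1 − 6/160)·0.6²/6 = 0.000946176
V_st = 0.0155692
V_srs = (1 − 177/1250)·4.246/177 = 0.0205919
deff = V_st / V_srs = 0.0155692/0.0205919 = 0.7561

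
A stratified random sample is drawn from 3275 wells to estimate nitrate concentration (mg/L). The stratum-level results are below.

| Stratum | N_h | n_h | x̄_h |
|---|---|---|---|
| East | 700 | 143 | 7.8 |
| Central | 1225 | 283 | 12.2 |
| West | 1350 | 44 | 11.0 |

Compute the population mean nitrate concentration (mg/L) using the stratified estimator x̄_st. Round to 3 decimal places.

x̄_st ≈ 10.765

N = Σ N_h = 3275. Stratum weights W_h = N_h/N.
x̄_st = (700·7.8 + 1225·12.2 + 1350·11.0) / 3275 = 10.76489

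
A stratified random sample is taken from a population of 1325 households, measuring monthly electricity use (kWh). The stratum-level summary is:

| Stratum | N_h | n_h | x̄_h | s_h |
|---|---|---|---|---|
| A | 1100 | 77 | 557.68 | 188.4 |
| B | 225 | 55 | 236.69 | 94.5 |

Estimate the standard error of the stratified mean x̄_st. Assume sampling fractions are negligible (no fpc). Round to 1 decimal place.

V̂(x̄_st) = Σ W_h² s_h²/n_h, with W_h = N_h/N and N = 1325:
  stratum A: (1100/1325)²·188.4²/77 = 317.705
  stratum B: (225/1325)²·94.5²/55 = 4.68203
V̂(x̄_st) = 322.387
SE(x̄_st) = √322.387 = 17.9552

SE(x̄_st) ≈ 18.0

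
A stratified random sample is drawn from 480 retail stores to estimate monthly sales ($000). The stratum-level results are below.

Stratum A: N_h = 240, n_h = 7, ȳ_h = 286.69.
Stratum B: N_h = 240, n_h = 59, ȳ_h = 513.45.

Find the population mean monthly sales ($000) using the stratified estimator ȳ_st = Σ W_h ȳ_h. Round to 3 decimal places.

N = Σ N_h = 480. Stratum weights W_h = N_h/N.
ȳ_st = (240·286.69 + 240·513.45) / 480 = 400.07000

ȳ_st ≈ 400.070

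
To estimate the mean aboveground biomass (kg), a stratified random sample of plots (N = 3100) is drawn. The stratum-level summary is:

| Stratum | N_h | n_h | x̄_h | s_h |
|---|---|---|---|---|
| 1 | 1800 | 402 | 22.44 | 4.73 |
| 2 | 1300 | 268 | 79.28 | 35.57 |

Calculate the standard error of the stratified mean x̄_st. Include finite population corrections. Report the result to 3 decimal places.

SE(x̄_st) ≈ 0.821

V̂(x̄_st) = Σ W_h² (1 − n_h/N_h) s_h²/n_h, with W_h = N_h/N and N = 3100:
  stratum 1: (1800/3100)²·(1 − 402/1800)·4.73²/402 = 0.0145731
  stratum 2: (1300/3100)²·(1 − 268/1300)·35.57²/268 = 0.659072
V̂(x̄_st) = 0.673645
SE(x̄_st) = √0.673645 = 0.820759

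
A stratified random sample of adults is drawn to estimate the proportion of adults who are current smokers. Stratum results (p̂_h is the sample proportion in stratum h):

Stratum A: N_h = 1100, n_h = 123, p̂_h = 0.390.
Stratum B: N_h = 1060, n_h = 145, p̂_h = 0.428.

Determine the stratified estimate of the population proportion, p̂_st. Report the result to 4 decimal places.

N = 2160; stratum weights W_h = N_h/N.
p̂_st = Σ W_h p̂_h = (1100·0.390 + 1060·0.428)/2160 = 0.40865

p̂_st ≈ 0.4086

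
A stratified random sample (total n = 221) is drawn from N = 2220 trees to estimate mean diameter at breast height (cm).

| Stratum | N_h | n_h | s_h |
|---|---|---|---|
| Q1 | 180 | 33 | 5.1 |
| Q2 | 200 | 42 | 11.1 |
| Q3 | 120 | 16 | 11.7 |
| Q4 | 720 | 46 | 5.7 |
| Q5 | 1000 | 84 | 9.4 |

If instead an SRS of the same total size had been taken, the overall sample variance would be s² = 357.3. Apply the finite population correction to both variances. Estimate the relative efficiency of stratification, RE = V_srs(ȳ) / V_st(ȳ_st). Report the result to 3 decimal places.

V̂(ȳ_st) = Σ W_h² (1 − n_h/N_h) s_h²/n_h, with W_h = N_h/N and N = 2220:
  stratum Q1: (180/2220)²·(1 − 33/180)·5.1²/33 = 0.00423166
  stratum Q2: (200/2220)²·(1 − 42/200)·11.1²/42 = 0.0188095
  stratum Q3: (120/2220)²·(1 − 16/120)·11.7²/16 = 0.0216651
  stratum Q4: (720/2220)²·(1 − 46/720)·5.7²/46 = 0.069547
  stratum Q5: (1000/2220)²·(1 − 84/1000)·9.4²/84 = 0.195509
V_st = 0.309762
V_srs = (1 − 221/2220)·357.3/221 = 1.4558
Relative efficiency = V_srs / V_st = 1.4558/0.309762 = 4.6997

RE ≈ 4.700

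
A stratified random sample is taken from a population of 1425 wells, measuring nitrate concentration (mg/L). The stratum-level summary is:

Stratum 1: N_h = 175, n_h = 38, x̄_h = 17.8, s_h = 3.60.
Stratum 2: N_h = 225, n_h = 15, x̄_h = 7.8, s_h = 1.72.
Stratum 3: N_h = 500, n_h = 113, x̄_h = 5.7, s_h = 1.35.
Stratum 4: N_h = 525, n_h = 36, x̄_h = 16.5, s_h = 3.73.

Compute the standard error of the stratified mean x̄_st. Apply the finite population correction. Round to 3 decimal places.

SE(x̄_st) ≈ 0.243

V̂(x̄_st) = Σ W_h² (1 − n_h/N_h) s_h²/n_h, with W_h = N_h/N and N = 1425:
  stratum 1: (175/1425)²·(1 − 38/175)·3.60²/38 = 0.00402671
  stratum 2: (225/1425)²·(1 − 15/225)·1.72²/15 = 0.00458921
  stratum 3: (500/1425)²·(1 − 113/500)·1.35²/113 = 0.00153688
  stratum 4: (525/1425)²·(1 − 36/525)·3.73²/36 = 0.04886
V̂(x̄_st) = 0.0590128
SE(x̄_st) = √0.0590128 = 0.242926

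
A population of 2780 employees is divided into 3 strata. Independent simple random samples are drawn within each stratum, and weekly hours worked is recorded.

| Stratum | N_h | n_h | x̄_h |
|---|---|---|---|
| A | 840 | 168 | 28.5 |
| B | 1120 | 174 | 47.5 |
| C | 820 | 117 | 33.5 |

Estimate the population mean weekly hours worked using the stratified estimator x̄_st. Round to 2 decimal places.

x̄_st ≈ 37.63

N = Σ N_h = 2780. Stratum weights W_h = N_h/N.
x̄_st = (840·28.5 + 1120·47.5 + 820·33.5) / 2780 = 37.6295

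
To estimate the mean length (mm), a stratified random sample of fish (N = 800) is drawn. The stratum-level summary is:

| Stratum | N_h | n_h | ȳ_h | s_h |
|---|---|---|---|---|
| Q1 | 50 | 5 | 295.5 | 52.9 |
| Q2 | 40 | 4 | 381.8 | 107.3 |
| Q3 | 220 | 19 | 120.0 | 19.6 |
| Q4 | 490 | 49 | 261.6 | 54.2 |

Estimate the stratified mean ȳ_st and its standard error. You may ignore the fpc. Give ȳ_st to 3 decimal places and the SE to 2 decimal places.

ȳ_st = Σ W_h ȳ_h = (50·295.5 + 40·381.8 + 220·120.0 + 490·261.6)/800 = 230.78875
V̂(ȳ_st) = Σ W_h² s_h²/n_h, with W_h = N_h/N and N = 800:
  stratum Q1: (50/800)²·52.9²/5 = 2.18626
  stratum Q2: (40/800)²·107.3²/4 = 7.19581
  stratum Q3: (220/800)²·19.6²/19 = 1.52906
  stratum Q4: (490/800)²·54.2²/49 = 22.4913
V̂(ȳ_st) = 33.4024
SE(ȳ_st) = √33.4024 = 5.77948

ȳ_st ≈ 230.789, SE ≈ 5.78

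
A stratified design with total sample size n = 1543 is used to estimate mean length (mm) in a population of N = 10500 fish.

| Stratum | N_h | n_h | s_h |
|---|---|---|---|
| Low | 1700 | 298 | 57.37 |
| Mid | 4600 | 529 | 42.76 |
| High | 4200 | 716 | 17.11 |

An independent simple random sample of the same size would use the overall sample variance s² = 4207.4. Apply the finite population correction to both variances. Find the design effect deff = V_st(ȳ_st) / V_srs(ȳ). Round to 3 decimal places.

V̂(ȳ_st) = Σ W_h² (1 − n_h/N_h) s_h²/n_h, with W_h = N_h/N and N = 10500:
  stratum Low: (1700/10500)²·(1 − 298/1700)·57.37²/298 = 0.238766
  stratum Mid: (4600/10500)²·(1 − 529/4600)·42.76²/529 = 0.587084
  stratum High: (4200/10500)²·(1 − 716/4200)·17.11²/716 = 0.054267
V_st = 0.880116
V_srs = (1 − 1543/10500)·4207.4/1543 = 2.32606
deff = V_st / V_srs = 0.880116/2.32606 = 0.3784

deff ≈ 0.378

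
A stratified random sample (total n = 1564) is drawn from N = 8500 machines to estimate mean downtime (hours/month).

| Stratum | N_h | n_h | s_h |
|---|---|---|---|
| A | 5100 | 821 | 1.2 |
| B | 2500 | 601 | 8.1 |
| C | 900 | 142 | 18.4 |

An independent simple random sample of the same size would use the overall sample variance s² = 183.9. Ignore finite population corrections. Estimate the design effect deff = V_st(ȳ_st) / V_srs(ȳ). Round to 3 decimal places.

deff ≈ 0.313

V̂(ȳ_st) = Σ W_h² s_h²/n_h, with W_h = N_h/N and N = 8500:
  stratum A: (5100/8500)²·1.2²/821 = 0.000631425
  stratum B: (2500/8500)²·8.1²/601 = 0.0094436
  stratum C: (900/8500)²·18.4²/142 = 0.0267297
V_st = 0.0368048
V_srs = s²/n = 183.9/1564 = 0.117583
deff = V_st / V_srs = 0.0368048/0.117583 = 0.3130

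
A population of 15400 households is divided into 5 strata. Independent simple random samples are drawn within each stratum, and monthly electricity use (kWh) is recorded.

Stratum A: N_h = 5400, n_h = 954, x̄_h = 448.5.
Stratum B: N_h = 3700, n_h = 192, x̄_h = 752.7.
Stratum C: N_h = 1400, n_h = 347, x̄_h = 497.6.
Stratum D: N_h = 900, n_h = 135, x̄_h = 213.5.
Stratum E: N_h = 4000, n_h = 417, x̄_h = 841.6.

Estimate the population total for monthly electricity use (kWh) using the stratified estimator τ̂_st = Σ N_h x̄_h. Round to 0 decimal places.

τ̂_st ≈ 9462080

τ̂_st = Σ N_h x̄_h = 5400·448.5 + 3700·752.7 + 1400·497.6 + 900·213.5 + 4000·841.6 = 9462080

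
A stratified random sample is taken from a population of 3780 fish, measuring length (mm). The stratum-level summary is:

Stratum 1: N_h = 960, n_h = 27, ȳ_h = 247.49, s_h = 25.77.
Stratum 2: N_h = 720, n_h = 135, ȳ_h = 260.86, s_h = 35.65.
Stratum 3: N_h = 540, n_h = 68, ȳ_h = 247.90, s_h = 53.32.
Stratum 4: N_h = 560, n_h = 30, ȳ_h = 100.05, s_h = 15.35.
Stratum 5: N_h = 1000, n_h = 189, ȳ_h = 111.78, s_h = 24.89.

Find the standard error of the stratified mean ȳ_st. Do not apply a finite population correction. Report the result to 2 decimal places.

SE(ȳ_st) ≈ 1.78

V̂(ȳ_st) = Σ W_h² s_h²/n_h, with W_h = N_h/N and N = 3780:
  stratum 1: (960/3780)²·25.77²/27 = 1.58644
  stratum 2: (720/3780)²·35.65²/135 = 0.34156
  stratum 3: (540/3780)²·53.32²/68 = 0.853248
  stratum 4: (560/3780)²·15.35²/30 = 0.17238
  stratum 5: (1000/3780)²·24.89²/189 = 0.229406
V̂(ȳ_st) = 3.18304
SE(ȳ_st) = √3.18304 = 1.78411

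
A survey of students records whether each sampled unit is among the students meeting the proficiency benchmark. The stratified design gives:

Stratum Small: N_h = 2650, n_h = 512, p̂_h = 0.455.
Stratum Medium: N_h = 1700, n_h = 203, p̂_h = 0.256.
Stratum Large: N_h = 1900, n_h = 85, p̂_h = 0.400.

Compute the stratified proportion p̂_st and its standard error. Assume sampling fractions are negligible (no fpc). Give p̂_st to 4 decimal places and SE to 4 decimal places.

p̂_st ≈ 0.3842, SE ≈ 0.0205

N = 6250; stratum weights W_h = N_h/N.
p̂_st = Σ W_h p̂_h = (2650·0.455 + 1700·0.256 + 1900·0.400)/6250 = 0.38415
V̂(p̂_st) = Σ W_h² p̂_h(1−p̂_h)/(n_h−1):
  stratum Small: (2650/6250)²·0.455·0.545/511 = 8.72406e-05
  stratum Medium: (1700/6250)²·0.256·0.744/202 = 6.97589e-05
  stratum Large: (1900/6250)²·0.400·0.600/84 = 0.000264046
V̂(p̂_st) = 0.000421045; SE = √V̂ = 0.0205194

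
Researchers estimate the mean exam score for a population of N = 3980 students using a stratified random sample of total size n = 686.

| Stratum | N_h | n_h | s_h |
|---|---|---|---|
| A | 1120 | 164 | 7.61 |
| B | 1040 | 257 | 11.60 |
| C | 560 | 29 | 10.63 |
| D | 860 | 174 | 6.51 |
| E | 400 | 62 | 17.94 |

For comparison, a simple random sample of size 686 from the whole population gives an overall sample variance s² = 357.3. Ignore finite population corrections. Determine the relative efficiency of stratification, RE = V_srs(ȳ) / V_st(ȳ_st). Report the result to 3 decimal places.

V̂(ȳ_st) = Σ W_h² s_h²/n_h, with W_h = N_h/N and N = 3980:
  stratum A: (1120/3980)²·7.61²/164 = 0.0279637
  stratum B: (1040/3980)²·11.60²/257 = 0.0357506
  stratum C: (560/3980)²·10.63²/29 = 0.0771398
  stratum D: (860/3980)²·6.51²/174 = 0.0113722
  stratum E: (400/3980)²·17.94²/62 = 0.0524333
V_st = 0.20466
V_srs = s²/n = 357.3/686 = 0.520845
Relative efficiency = V_srs / V_st = 0.520845/0.20466 = 2.5449

RE ≈ 2.545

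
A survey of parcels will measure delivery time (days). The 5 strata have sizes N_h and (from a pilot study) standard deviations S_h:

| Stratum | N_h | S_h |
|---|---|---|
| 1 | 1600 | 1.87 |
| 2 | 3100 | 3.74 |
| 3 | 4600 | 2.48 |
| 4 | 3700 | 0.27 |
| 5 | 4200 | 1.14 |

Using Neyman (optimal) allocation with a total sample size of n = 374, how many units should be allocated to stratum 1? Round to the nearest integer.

35

Neyman allocation: n_h = n · N_h S_h / Σ N_i S_i, with n = 374.
  stratum 1: N_h·S_h = 1600·1.87 = 2992.00
  stratum 2: N_h·S_h = 3100·3.74 = 11594.00
  stratum 3: N_h·S_h = 4600·2.48 = 11408.00
  stratum 4: N_h·S_h = 3700·0.27 = 999.00
  stratum 5: N_h·S_h = 4200·1.14 = 4788.00
Σ N_h S_h = 31781.00
n for stratum 1 = 374·2992.00/31781.00 = 35.210 → 35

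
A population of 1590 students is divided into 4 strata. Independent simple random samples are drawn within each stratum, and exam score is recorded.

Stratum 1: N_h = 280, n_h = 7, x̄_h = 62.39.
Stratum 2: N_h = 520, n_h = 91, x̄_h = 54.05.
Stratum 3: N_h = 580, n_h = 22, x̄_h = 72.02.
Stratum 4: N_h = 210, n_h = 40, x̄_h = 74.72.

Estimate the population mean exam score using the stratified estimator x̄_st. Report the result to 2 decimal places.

x̄_st ≈ 64.80

N = Σ N_h = 1590. Stratum weights W_h = N_h/N.
x̄_st = (280·62.39 + 520·54.05 + 580·72.02 + 210·74.72) / 1590 = 64.8038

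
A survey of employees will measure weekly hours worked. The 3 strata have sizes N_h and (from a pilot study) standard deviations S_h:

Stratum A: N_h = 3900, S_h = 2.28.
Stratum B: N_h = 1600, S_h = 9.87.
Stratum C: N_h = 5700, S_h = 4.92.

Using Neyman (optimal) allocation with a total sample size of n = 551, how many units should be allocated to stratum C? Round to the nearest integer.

Neyman allocation: n_h = n · N_h S_h / Σ N_i S_i, with n = 551.
  stratum A: N_h·S_h = 3900·2.28 = 8892.00
  stratum B: N_h·S_h = 1600·9.87 = 15792.00
  stratum C: N_h·S_h = 5700·4.92 = 28044.00
Σ N_h S_h = 52728.00
n for stratum C = 551·28044.00/52728.00 = 293.056 → 293

293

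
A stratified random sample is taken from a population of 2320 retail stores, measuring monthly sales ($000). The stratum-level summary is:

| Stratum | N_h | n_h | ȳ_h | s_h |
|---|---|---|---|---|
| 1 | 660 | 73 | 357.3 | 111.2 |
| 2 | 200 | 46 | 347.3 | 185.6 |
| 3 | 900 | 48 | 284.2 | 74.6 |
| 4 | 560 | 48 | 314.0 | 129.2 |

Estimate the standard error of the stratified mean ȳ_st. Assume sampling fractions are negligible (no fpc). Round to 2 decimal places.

V̂(ȳ_st) = Σ W_h² s_h²/n_h, with W_h = N_h/N and N = 2320:
  stratum 1: (660/2320)²·111.2²/73 = 13.7088
  stratum 2: (200/2320)²·185.6²/46 = 5.56522
  stratum 3: (900/2320)²·74.6²/48 = 17.448
  stratum 4: (560/2320)²·129.2²/48 = 20.2621
V̂(ȳ_st) = 56.9841
SE(ȳ_st) = √56.9841 = 7.54878

SE(ȳ_st) ≈ 7.55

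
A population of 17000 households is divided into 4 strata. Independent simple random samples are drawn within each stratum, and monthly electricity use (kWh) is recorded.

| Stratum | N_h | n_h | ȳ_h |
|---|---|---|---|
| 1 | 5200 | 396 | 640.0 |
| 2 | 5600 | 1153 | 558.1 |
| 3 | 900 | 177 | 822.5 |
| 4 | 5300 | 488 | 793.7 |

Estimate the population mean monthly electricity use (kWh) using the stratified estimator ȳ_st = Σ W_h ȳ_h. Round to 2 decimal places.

ȳ_st ≈ 670.60

N = Σ N_h = 17000. Stratum weights W_h = N_h/N.
ȳ_st = (5200·640.0 + 5600·558.1 + 900·822.5 + 5300·793.7) / 17000 = 670.6012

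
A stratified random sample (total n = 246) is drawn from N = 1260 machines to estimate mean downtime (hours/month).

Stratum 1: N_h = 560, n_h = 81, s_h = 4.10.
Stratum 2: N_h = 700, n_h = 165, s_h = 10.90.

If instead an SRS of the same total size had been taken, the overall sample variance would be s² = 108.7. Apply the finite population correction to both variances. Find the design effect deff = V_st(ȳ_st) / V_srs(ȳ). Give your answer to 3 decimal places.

V̂(ȳ_st) = Σ W_h² (1 − n_h/N_h) s_h²/n_h, with W_h = N_h/N and N = 1260:
  stratum 1: (560/1260)²·(1 − 81/560)·4.10²/81 = 0.0350643
  stratum 2: (700/1260)²·(1 − 165/700)·10.90²/165 = 0.169856
V_st = 0.20492
V_srs = (1 − 246/1260)·108.7/246 = 0.3556
deff = V_st / V_srs = 0.20492/0.3556 = 0.5763

deff ≈ 0.576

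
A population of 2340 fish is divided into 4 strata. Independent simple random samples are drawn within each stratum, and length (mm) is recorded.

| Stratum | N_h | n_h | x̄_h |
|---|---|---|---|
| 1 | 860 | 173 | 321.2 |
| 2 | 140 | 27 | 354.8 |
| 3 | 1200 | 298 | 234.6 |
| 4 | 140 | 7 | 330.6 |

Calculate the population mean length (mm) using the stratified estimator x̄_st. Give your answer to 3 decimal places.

N = Σ N_h = 2340. Stratum weights W_h = N_h/N.
x̄_st = (860·321.2 + 140·354.8 + 1200·234.6 + 140·330.6) / 2340 = 279.36239

x̄_st ≈ 279.362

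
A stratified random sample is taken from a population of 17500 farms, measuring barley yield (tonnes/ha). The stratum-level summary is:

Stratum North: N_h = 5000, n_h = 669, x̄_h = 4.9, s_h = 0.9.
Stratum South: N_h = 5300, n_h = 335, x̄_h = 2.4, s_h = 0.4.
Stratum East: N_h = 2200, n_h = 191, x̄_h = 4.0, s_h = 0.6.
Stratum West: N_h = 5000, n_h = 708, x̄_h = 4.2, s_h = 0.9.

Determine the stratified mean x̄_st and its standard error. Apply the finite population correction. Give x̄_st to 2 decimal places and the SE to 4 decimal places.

x̄_st ≈ 3.83, SE ≈ 0.0153

x̄_st = Σ W_h x̄_h = (5000·4.9 + 5300·2.4 + 2200·4.0 + 5000·4.2)/17500 = 3.82971
V̂(x̄_st) = Σ W_h² (1 − n_h/N_h) s_h²/n_h, with W_h = N_h/N and N = 17500:
  stratum North: (5000/17500)²·(1 − 669/5000)·0.9²/669 = 8.56133e-05
  stratum South: (5300/17500)²·(1 − 335/5300)·0.4²/335 = 4.10388e-05
  stratum East: (2200/17500)²·(1 − 191/2200)·0.6²/191 = 2.72017e-05
  stratum West: (5000/17500)²·(1 − 708/5000)·0.9²/708 = 8.01688e-05
V̂(x̄_st) = 0.000234022
SE(x̄_st) = √0.000234022 = 0.0152978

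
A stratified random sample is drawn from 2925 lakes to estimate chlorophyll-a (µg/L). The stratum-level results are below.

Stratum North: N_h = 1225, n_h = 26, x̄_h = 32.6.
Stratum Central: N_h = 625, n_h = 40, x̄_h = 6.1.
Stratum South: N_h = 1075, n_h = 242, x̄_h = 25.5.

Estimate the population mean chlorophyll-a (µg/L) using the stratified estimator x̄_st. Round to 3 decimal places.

N = Σ N_h = 2925. Stratum weights W_h = N_h/N.
x̄_st = (1225·32.6 + 625·6.1 + 1075·25.5) / 2925 = 24.32821

x̄_st ≈ 24.328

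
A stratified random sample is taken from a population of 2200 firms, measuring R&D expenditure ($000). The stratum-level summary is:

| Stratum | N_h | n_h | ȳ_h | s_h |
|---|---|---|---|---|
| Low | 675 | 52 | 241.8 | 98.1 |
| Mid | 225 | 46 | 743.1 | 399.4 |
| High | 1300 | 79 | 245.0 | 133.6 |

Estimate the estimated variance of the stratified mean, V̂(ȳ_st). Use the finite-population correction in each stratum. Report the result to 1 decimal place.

V̂(ȳ_st) = Σ W_h² (1 − n_h/N_h) s_h²/n_h, with W_h = N_h/N and N = 2200:
  stratum Low: (675/2200)²·(1 − 52/675)·98.1²/52 = 16.0798
  stratum Mid: (225/2200)²·(1 − 46/225)·399.4²/46 = 28.8568
  stratum High: (1300/2200)²·(1 − 79/1300)·133.6²/79 = 74.0968
V̂(ȳ_st) = 119.033

V̂(ȳ_st) ≈ 119.0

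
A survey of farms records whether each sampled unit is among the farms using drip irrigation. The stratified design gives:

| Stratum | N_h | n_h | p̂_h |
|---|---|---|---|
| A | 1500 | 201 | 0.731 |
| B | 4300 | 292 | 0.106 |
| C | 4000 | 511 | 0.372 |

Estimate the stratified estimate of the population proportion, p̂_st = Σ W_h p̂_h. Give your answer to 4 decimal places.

N = 9800; stratum weights W_h = N_h/N.
p̂_st = Σ W_h p̂_h = (1500·0.731 + 4300·0.106 + 4000·0.372)/9800 = 0.31023

p̂_st ≈ 0.3102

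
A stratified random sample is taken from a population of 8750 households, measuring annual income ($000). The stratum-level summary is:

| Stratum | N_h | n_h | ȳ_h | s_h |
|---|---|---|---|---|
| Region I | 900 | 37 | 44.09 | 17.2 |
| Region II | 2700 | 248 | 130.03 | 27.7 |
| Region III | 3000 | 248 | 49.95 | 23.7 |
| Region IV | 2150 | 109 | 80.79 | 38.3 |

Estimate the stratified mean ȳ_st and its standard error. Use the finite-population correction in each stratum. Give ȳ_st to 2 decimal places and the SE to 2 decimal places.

ȳ_st = Σ W_h ȳ_h = (900·44.09 + 2700·130.03 + 3000·49.95 + 2150·80.79)/8750 = 81.63549
V̂(ȳ_st) = Σ W_h² (1 − n_h/N_h) s_h²/n_h, with W_h = N_h/N and N = 8750:
  stratum Region I: (900/8750)²·(1 − 37/900)·17.2²/37 = 0.0811134
  stratum Region II: (2700/8750)²·(1 − 248/2700)·27.7²/248 = 0.267532
  stratum Region III: (3000/8750)²·(1 − 248/3000)·23.7²/248 = 0.24423
  stratum Region IV: (2150/8750)²·(1 − 109/2150)·38.3²/109 = 0.771323
V̂(ȳ_st) = 1.3642
SE(ȳ_st) = √1.3642 = 1.16799

ȳ_st ≈ 81.64, SE ≈ 1.17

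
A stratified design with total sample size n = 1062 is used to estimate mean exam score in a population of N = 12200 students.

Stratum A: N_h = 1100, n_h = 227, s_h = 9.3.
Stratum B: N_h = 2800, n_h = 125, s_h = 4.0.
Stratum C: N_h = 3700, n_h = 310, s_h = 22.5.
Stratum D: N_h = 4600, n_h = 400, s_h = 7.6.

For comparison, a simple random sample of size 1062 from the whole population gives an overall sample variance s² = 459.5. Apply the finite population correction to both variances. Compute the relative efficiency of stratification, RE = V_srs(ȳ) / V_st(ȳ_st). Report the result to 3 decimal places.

RE ≈ 2.390

V̂(ȳ_st) = Σ W_h² (1 − n_h/N_h) s_h²/n_h, with W_h = N_h/N and N = 12200:
  stratum A: (1100/12200)²·(1 − 227/1100)·9.3²/227 = 0.00245826
  stratum B: (2800/12200)²·(1 − 125/2800)·4.0²/125 = 0.00644128
  stratum C: (3700/12200)²·(1 − 310/3700)·22.5²/310 = 0.137621
  stratum D: (4600/12200)²·(1 − 400/4600)·7.6²/400 = 0.0187437
V_st = 0.165264
V_srs = (1 − 1062/12200)·459.5/1062 = 0.39501
Relative efficiency = V_srs / V_st = 0.39501/0.165264 = 2.3902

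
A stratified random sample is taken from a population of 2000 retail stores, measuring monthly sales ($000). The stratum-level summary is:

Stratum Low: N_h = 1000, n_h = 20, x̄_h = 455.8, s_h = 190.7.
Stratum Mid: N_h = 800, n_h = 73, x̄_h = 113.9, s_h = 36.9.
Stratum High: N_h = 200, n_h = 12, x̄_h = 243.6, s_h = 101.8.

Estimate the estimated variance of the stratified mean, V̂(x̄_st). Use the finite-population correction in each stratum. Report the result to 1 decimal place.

V̂(x̄_st) ≈ 456.3

V̂(x̄_st) = Σ W_h² (1 − n_h/N_h) s_h²/n_h, with W_h = N_h/N and N = 2000:
  stratum Low: (1000/2000)²·(1 − 20/1000)·190.7²/20 = 445.49
  stratum Mid: (800/2000)²·(1 − 73/800)·36.9²/73 = 2.71203
  stratum High: (200/2000)²·(1 − 12/200)·101.8²/12 = 8.11787
V̂(x̄_st) = 456.319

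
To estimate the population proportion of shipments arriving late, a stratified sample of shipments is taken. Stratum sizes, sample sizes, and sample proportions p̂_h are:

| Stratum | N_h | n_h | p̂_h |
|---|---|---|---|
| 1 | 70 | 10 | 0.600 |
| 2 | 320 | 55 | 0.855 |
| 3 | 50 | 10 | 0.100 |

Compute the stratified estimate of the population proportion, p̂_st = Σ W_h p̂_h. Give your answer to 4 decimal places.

N = 440; stratum weights W_h = N_h/N.
p̂_st = Σ W_h p̂_h = (70·0.600 + 320·0.855 + 50·0.100)/440 = 0.72864

p̂_st ≈ 0.7286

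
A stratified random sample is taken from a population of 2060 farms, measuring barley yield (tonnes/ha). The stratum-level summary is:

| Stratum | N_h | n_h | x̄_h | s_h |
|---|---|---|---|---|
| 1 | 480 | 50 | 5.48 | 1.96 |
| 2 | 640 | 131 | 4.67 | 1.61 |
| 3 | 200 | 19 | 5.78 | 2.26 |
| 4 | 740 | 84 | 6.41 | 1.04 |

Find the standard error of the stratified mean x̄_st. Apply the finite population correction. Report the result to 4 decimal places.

SE(x̄_st) ≈ 0.0950

V̂(x̄_st) = Σ W_h² (1 − n_h/N_h) s_h²/n_h, with W_h = N_h/N and N = 2060:
  stratum 1: (480/2060)²·(1 − 50/480)·1.96²/50 = 0.00373695
  stratum 2: (640/2060)²·(1 − 131/640)·1.61²/131 = 0.00151895
  stratum 3: (200/2060)²·(1 − 19/200)·2.26²/19 = 0.00229318
  stratum 4: (740/2060)²·(1 − 84/740)·1.04²/84 = 0.00147295
V̂(x̄_st) = 0.00902203
SE(x̄_st) = √0.00902203 = 0.0949844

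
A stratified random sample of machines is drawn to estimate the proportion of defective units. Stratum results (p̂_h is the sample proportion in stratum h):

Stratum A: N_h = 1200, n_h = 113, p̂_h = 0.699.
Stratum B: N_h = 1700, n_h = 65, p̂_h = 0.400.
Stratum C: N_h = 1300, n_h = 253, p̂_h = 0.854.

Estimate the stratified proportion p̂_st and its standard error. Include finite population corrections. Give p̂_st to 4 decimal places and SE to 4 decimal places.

N = 4200; stratum weights W_h = N_h/N.
p̂_st = Σ W_h p̂_h = (1200·0.699 + 1700·0.400 + 1300·0.854)/4200 = 0.62595
V̂(p̂_st) = Σ W_h² (1 − n_h/N_h) p̂_h(1−p̂_h)/(n_h−1):
  stratum A: (1200/4200)²·(1 − 113/1200)·0.699·0.301/112 = 0.000138911
  stratum B: (1700/4200)²·(1 − 65/1700)·0.400·0.600/64 = 0.00059088
  stratum C: (1300/4200)²·(1 − 253/1300)·0.854·0.146/252 = 3.8177e-05
V̂(p̂_st) = 0.000767968; SE = √V̂ = 0.0277122

p̂_st ≈ 0.6260, SE ≈ 0.0277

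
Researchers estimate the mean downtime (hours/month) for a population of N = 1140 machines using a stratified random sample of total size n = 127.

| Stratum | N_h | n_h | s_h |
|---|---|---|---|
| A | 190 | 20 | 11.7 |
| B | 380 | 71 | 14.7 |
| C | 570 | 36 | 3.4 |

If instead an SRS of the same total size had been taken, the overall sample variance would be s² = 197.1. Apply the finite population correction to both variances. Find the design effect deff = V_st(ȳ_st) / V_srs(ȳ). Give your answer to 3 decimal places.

V̂(ȳ_st) = Σ W_h² (1 − n_h/N_h) s_h²/n_h, with W_h = N_h/N and N = 1140:
  stratum A: (190/1140)²·(1 − 20/190)·11.7²/20 = 0.170112
  stratum B: (380/1140)²·(1 − 71/380)·14.7²/71 = 0.274985
  stratum C: (570/1140)²·(1 − 36/570)·3.4²/36 = 0.0752076
V_st = 0.520304
V_srs = (1 − 127/1140)·197.1/127 = 1.37907
deff = V_st / V_srs = 0.520304/1.37907 = 0.3773

deff ≈ 0.377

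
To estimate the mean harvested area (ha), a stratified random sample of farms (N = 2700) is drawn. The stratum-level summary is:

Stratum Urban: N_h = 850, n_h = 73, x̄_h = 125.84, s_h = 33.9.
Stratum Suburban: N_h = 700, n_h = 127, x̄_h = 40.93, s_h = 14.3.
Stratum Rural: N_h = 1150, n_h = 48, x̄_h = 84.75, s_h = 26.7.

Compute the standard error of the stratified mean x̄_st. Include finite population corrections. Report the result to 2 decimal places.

SE(x̄_st) ≈ 2.02

V̂(x̄_st) = Σ W_h² (1 − n_h/N_h) s_h²/n_h, with W_h = N_h/N and N = 2700:
  stratum Urban: (850/2700)²·(1 − 73/850)·33.9²/73 = 1.42623
  stratum Suburban: (700/2700)²·(1 − 127/700)·14.3²/127 = 0.0885918
  stratum Rural: (1150/2700)²·(1 − 48/1150)·26.7²/48 = 2.58186
V̂(x̄_st) = 4.09668
SE(x̄_st) = √4.09668 = 2.02403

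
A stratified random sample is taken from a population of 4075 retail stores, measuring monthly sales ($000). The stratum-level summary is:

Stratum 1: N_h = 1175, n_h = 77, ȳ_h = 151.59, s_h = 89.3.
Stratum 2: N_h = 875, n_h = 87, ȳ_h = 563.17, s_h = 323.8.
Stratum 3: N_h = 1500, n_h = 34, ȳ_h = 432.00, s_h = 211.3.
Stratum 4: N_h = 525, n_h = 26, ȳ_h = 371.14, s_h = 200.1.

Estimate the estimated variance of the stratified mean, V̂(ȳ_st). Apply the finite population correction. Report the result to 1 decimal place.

V̂(ȳ_st) = Σ W_h² (1 − n_h/N_h) s_h²/n_h, with W_h = N_h/N and N = 4075:
  stratum 1: (1175/4075)²·(1 − 77/1175)·89.3²/77 = 8.04632
  stratum 2: (875/4075)²·(1 − 87/875)·323.8²/87 = 50.0396
  stratum 3: (1500/4075)²·(1 − 34/1500)·211.3²/34 = 173.896
  stratum 4: (525/4075)²·(1 − 26/525)·200.1²/26 = 24.2955
V̂(ȳ_st) = 256.278

V̂(ȳ_st) ≈ 256.3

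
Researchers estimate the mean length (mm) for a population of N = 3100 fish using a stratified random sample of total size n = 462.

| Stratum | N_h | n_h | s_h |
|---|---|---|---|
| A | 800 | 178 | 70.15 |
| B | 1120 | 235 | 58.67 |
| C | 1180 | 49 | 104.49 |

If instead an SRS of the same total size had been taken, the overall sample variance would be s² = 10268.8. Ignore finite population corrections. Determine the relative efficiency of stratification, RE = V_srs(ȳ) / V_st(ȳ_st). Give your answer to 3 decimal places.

V̂(ȳ_st) = Σ W_h² s_h²/n_h, with W_h = N_h/N and N = 3100:
  stratum A: (800/3100)²·70.15²/178 = 1.84116
  stratum B: (1120/3100)²·58.67²/235 = 1.91195
  stratum C: (1180/3100)²·104.49²/49 = 32.2845
V_st = 36.0376
V_srs = s²/n = 10268.8/462 = 22.2268
Relative efficiency = V_srs / V_st = 22.2268/36.0376 = 0.6168

RE ≈ 0.617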